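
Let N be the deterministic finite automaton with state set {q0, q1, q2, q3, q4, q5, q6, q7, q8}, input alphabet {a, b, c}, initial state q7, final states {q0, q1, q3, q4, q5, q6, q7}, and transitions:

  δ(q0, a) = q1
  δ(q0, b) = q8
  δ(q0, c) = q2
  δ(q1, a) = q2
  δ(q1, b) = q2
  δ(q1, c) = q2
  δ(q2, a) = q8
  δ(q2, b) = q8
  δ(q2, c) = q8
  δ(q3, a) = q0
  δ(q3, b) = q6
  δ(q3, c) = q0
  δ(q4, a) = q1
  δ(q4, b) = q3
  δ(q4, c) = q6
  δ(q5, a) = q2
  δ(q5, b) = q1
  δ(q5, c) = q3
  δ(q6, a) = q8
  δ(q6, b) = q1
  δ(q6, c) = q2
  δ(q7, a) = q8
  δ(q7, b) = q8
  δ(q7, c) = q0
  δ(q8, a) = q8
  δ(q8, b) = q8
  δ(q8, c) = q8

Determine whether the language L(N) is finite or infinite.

finite

The useful states (reachable from q7 and able to reach an accepting state) are {q0, q1, q7}.
Restricted to these states the transition graph has no cycle, so every accepting path has bounded length and L is finite.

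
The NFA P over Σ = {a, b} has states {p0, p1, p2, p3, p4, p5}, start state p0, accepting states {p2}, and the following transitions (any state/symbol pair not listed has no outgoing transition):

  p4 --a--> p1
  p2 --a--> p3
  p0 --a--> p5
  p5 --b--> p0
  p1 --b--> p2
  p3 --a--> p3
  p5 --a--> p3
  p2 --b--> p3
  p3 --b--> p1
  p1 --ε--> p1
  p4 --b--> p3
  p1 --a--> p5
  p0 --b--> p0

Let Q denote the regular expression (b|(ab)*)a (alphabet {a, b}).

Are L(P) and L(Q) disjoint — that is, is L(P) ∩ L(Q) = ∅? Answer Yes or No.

Converting the expression Q to a DFA (subset construction, then merging equivalent states) gives the minimal DFA with states {q0, q1, q2, q3, q4, q5}, start state q0, accepting states {q1, q5} and transitions q0: a→q1, b→q2; q1: a→q3, b→q4; q2: a→q5, b→q3; q3: a→q3, b→q3; q4: a→q1, b→q3; q5: a→q3, b→q3.
Exploring the product automaton P × Q from the start pair (p0, q0), following both machines on each input symbol, reaches 10 state pairs: (p0, q0), (p5, q1), (p0, q2), (p3, q3), (p0, q4), (p5, q5), (p0, q3), (p1, q3), (p5, q3), (p2, q3).
P accepts in {p2} and Q accepts in {q1, q5}; no reachable pair has both components accepting, so no string drives both machines to acceptance simultaneously and L(P) ∩ L(Q) = ∅.
So no string is accepted by both, and the intersection is empty.

Yes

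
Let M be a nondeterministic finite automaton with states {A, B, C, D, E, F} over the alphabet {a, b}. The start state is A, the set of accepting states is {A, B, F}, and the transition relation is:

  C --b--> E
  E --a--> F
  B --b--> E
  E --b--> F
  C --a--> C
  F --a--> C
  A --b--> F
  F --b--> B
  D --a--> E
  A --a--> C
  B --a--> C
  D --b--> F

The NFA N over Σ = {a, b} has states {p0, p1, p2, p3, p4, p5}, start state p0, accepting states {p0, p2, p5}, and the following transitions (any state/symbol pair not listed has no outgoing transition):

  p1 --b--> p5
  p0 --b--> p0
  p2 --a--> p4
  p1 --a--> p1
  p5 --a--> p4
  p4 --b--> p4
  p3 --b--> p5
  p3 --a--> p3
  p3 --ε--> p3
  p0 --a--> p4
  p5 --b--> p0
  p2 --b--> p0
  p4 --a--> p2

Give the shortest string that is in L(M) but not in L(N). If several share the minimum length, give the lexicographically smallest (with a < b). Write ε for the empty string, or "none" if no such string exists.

abb

The string abb is accepted by M but not by N.
No shorter string lies in the difference, and abb is the lexicographically first length-3 string in L(M) \ L(N).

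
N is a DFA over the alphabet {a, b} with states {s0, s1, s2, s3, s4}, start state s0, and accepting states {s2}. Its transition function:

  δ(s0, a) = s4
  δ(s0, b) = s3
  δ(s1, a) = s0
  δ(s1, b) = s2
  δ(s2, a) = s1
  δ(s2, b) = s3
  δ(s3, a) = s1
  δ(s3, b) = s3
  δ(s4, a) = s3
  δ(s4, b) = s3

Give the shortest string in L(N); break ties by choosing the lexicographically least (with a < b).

A breadth-first search from s0 reaches an accepting state first via the path s0 → s3 → s1 → s2 on input bab.
No string of length < 3 is accepted (BFS exhausts all shorter strings without reaching an accepting state), and bab is the lexicographically least accepting string of length 3.

bab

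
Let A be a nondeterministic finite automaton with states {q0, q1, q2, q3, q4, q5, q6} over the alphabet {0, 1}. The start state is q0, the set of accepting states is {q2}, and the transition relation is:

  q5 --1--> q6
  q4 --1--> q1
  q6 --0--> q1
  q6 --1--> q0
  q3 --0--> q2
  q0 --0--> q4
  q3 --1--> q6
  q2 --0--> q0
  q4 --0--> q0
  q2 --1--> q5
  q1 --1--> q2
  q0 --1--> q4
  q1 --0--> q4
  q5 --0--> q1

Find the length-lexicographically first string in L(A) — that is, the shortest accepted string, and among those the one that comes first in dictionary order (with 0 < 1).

011

A breadth-first search from q0 reaches an accepting state first via the path q0 → q4 → q1 → q2 on input 011.
No string of length < 3 is accepted (BFS exhausts all shorter strings without reaching an accepting state), and 011 is the lexicographically least accepting string of length 3.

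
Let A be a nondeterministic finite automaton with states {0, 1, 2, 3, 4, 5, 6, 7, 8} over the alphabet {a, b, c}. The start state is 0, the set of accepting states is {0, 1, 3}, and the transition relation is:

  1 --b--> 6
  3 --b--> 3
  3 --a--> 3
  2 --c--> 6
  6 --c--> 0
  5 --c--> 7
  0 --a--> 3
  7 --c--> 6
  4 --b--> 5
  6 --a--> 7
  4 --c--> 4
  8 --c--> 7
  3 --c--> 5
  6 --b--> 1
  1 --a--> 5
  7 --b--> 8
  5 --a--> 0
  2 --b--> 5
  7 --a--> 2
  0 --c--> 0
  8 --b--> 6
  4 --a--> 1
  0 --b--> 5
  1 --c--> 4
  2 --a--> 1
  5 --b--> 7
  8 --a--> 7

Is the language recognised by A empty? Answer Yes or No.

The empty string ε is accepted: the run 0 ends in the accepting state 0.
Since at least one string is accepted, L(A) is not empty.

No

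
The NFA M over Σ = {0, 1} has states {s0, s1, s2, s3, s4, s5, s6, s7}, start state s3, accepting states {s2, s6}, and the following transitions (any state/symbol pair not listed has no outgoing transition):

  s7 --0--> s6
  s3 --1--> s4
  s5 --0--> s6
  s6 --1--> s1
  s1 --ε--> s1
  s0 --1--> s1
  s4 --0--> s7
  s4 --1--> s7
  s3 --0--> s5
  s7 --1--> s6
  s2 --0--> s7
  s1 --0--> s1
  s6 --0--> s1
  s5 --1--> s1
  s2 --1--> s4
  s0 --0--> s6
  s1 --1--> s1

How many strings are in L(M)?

The useful subgraph on states {s3, s4, s5, s6, s7} is acyclic, so L(M) is finite; the longest accepting path visits 4 useful states, giving maximum string length 3.
Counting accepting paths from s3 by length: 1 of length 2, 4 of length 3. Total 5.

5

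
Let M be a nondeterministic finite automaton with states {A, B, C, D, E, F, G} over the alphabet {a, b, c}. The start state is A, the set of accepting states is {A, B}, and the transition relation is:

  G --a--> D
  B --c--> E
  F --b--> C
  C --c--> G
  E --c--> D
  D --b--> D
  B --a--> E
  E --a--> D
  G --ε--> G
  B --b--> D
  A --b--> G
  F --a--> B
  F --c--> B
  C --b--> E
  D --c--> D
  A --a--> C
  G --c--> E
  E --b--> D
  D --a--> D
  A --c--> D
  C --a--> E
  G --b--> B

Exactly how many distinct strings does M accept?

3

The useful subgraph on states {A, B, C, G} is acyclic, so L(M) is finite; the longest accepting path visits 4 useful states, giving maximum string length 3.
Counting accepting paths from A by length: 1 of length 0, 1 of length 2, 1 of length 3. Total 3.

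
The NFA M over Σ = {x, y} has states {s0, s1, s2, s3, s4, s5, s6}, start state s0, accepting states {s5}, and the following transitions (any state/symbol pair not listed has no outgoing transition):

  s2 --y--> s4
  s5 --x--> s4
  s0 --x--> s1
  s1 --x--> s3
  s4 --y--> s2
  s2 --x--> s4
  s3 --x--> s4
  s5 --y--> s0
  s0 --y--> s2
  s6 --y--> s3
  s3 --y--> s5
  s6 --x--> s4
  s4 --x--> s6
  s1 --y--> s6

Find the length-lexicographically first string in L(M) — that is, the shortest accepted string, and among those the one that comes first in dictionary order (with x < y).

A breadth-first search from s0 reaches an accepting state first via the path s0 → s1 → s3 → s5 on input xxy.
No string of length < 3 is accepted (BFS exhausts all shorter strings without reaching an accepting state), and xxy is the lexicographically least accepting string of length 3.

xxy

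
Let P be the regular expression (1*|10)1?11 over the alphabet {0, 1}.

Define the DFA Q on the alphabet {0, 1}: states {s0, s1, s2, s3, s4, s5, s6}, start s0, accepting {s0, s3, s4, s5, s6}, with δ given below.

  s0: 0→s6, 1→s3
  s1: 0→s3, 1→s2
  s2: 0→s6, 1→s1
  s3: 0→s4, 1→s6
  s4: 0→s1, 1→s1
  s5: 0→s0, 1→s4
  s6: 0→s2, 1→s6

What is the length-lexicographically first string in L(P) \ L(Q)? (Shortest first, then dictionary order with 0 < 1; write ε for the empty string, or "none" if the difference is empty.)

1011

The string 1011 is accepted by P but not by Q.
No shorter string lies in the difference, and 1011 is the lexicographically first length-4 string in L(P) \ L(Q).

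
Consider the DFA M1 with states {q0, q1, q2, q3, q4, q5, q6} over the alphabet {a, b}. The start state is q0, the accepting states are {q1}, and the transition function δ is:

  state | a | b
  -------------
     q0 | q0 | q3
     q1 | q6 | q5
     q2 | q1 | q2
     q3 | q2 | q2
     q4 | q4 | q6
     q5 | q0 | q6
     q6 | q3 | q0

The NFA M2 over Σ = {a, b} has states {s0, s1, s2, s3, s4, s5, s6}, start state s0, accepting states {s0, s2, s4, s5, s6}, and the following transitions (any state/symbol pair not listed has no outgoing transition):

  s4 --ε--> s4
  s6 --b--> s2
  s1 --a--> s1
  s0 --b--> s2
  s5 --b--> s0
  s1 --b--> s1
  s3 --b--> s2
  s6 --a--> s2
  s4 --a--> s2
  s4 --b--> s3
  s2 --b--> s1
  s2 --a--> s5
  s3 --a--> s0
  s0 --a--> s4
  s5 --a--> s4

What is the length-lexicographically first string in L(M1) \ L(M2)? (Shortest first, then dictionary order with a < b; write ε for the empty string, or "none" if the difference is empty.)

The string bba is accepted by M1 but not by M2.
No shorter string lies in the difference, and bba is the lexicographically first length-3 string in L(M1) \ L(M2).

bba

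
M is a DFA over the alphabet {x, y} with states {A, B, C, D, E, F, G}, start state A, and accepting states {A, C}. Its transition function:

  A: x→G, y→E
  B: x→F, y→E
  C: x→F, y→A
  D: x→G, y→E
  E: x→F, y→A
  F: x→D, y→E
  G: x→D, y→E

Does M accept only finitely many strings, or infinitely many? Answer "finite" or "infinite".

State A is reachable from the start and can reach an accepting state, and it lies on the cycle A → E → A.
Traversing that cycle any number of times yields accepted strings of unbounded length, so the language is infinite.

infinite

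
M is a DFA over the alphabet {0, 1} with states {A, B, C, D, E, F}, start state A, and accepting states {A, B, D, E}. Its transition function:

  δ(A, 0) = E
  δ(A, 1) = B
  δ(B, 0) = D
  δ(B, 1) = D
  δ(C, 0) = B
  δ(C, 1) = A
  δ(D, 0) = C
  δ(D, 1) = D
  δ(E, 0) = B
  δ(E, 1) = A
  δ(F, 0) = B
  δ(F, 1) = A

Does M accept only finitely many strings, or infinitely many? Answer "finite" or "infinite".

infinite

State A is reachable from the start and can reach an accepting state, and it lies on the cycle A → B → D → C → A.
Traversing that cycle any number of times yields accepted strings of unbounded length, so the language is infinite.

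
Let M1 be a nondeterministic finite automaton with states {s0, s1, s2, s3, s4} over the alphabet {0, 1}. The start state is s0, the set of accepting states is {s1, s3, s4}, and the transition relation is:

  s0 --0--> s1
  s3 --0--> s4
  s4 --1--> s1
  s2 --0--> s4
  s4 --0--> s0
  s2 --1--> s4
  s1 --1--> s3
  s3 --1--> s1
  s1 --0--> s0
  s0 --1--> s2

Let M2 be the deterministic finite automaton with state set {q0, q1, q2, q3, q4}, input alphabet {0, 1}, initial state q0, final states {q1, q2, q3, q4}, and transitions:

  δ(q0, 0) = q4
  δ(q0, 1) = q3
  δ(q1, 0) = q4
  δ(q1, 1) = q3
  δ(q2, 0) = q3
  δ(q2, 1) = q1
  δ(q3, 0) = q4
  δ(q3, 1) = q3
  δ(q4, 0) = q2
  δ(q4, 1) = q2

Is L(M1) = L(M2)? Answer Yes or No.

The string 1 is accepted by M2 but rejected by M1.
So L(M1) ≠ L(M2).

No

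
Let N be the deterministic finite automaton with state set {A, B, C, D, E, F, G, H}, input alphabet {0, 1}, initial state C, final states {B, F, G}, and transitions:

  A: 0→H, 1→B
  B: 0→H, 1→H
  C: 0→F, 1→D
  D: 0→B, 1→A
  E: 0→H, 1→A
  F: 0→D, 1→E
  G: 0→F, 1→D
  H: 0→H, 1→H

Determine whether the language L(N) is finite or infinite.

finite

The useful states (reachable from C and able to reach an accepting state) are {A, B, C, D, E, F}.
Restricted to these states the transition graph has no cycle, so every accepting path has bounded length and L is finite.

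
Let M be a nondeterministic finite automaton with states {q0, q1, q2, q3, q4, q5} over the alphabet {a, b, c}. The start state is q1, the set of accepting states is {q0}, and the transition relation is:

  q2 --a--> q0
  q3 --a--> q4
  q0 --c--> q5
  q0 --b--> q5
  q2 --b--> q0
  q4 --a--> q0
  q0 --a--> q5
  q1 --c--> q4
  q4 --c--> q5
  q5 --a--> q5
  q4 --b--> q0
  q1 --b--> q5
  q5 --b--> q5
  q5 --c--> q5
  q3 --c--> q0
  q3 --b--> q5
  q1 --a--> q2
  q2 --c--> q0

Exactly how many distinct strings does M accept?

5

The useful subgraph on states {q0, q1, q2, q4} is acyclic, so L(M) is finite; the longest accepting path visits 3 useful states, giving maximum string length 2.
Counting accepting paths from q1 by length: 5 of length 2. Total 5.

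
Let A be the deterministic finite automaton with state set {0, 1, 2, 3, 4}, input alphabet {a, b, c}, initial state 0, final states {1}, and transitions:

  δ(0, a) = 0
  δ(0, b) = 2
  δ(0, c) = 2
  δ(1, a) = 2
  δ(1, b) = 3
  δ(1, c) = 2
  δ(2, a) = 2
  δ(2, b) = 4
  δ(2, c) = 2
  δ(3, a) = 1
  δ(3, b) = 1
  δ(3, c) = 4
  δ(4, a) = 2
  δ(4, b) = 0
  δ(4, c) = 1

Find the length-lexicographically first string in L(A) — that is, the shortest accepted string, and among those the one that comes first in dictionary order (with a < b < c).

A breadth-first search from 0 reaches an accepting state first via the path 0 → 2 → 4 → 1 on input bbc.
No string of length < 3 is accepted (BFS exhausts all shorter strings without reaching an accepting state), and bbc is the lexicographically least accepting string of length 3.

bbc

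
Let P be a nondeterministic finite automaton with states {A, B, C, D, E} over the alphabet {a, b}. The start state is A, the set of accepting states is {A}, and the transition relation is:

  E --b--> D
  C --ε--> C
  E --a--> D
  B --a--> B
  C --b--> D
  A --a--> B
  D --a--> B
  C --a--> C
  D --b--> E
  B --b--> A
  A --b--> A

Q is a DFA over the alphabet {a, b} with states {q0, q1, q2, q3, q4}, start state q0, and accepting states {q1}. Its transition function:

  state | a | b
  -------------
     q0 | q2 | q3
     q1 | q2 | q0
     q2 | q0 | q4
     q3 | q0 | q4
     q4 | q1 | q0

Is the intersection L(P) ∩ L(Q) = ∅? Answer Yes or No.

Yes

Exploring the product automaton P × Q from the start pair (A, q0), following both machines on each input symbol, reaches 6 state pairs: (A, q0), (B, q2), (A, q3), (B, q0), (A, q4), (B, q1).
P accepts in {A} and Q accepts in {q1}; no reachable pair has both components accepting, so no string drives both machines to acceptance simultaneously and L(P) ∩ L(Q) = ∅.
So no string is accepted by both, and the intersection is empty.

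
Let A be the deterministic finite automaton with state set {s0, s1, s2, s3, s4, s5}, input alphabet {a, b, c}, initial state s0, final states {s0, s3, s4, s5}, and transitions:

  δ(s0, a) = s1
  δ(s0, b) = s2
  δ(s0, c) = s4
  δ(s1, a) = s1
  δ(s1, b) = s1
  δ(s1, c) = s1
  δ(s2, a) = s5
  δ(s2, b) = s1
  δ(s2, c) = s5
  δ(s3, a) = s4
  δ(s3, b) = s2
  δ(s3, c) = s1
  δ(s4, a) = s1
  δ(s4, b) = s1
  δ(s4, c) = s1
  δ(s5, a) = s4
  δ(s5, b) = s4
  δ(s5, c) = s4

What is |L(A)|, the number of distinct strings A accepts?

The useful subgraph on states {s0, s2, s4, s5} is acyclic, so L(A) is finite; the longest accepting path visits 4 useful states, giving maximum string length 3.
Counting accepting paths from s0 by length: 1 of length 0, 1 of length 1, 2 of length 2, 6 of length 3. Total 10.

10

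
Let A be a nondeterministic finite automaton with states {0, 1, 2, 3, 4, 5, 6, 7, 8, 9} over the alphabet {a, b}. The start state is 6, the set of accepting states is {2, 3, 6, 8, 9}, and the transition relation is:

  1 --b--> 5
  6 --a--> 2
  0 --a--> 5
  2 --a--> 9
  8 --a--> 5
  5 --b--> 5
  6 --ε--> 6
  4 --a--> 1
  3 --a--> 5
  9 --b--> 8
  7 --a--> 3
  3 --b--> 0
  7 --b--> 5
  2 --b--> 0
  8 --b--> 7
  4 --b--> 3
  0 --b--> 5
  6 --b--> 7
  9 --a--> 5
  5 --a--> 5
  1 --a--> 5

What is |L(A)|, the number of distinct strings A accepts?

6

The useful subgraph on states {2, 3, 6, 7, 8, 9} is acyclic, so L(A) is finite; the longest accepting path visits 6 useful states, giving maximum string length 5.
Counting accepting paths from 6 by length: 1 of length 0, 1 of length 1, 2 of length 2, 1 of length 3, 1 of length 5. Total 6.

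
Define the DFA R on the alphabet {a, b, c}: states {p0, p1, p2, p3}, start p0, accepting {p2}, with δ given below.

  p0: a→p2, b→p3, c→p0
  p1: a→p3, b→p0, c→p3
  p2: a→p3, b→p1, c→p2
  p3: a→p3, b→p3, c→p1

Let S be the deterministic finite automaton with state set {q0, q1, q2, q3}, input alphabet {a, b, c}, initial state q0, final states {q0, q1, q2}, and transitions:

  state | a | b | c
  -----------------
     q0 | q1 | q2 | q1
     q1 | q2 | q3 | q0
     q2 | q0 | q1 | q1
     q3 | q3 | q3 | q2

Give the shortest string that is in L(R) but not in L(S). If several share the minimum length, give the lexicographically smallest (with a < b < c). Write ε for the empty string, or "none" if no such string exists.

abba

The string abba is accepted by R but not by S.
No shorter string lies in the difference, and abba is the lexicographically first length-4 string in L(R) \ L(S).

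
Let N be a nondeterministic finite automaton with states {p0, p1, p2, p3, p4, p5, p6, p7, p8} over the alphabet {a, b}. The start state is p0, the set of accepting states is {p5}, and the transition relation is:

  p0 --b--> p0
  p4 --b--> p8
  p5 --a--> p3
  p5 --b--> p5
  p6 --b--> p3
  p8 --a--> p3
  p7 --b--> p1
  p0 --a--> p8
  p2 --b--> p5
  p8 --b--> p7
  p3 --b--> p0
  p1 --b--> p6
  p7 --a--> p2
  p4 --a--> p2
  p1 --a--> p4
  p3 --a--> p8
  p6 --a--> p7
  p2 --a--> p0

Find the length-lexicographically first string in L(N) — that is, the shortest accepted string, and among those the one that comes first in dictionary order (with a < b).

abab

A breadth-first search from p0 reaches an accepting state first via the path p0 → p8 → p7 → p2 → p5 on input abab.
No string of length < 4 is accepted (BFS exhausts all shorter strings without reaching an accepting state), and abab is the lexicographically least accepting string of length 4.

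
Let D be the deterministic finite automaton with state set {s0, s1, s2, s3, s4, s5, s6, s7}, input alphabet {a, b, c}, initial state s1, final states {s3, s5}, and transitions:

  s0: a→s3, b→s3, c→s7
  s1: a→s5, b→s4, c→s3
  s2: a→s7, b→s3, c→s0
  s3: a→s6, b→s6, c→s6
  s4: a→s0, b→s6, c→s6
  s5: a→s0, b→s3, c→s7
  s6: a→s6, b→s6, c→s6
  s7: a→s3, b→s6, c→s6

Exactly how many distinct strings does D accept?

The useful subgraph on states {s0, s1, s3, s4, s5, s7} is acyclic, so L(D) is finite; the longest accepting path visits 5 useful states, giving maximum string length 4.
Counting accepting paths from s1 by length: 2 of length 1, 1 of length 2, 5 of length 3, 2 of length 4. Total 10.

10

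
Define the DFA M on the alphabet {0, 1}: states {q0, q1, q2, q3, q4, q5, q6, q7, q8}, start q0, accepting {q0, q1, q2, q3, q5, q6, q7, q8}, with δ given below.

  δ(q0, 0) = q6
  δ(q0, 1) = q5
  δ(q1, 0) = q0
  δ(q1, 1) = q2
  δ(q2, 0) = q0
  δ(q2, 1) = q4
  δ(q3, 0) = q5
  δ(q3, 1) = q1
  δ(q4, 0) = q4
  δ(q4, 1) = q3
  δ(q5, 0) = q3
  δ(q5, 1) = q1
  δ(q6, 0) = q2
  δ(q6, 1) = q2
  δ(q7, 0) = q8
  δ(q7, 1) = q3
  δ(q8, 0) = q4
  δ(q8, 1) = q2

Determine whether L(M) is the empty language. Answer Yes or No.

The empty string ε is accepted: the run q0 ends in the accepting state q0.
Since at least one string is accepted, L(M) is not empty.

No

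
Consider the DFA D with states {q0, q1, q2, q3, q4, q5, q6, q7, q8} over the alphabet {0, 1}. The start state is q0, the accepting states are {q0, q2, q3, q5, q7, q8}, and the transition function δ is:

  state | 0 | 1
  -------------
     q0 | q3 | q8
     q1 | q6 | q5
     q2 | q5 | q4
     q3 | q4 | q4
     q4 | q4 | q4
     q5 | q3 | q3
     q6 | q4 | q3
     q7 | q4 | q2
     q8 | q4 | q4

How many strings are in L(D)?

The useful subgraph on states {q0, q3, q8} is acyclic, so L(D) is finite; the longest accepting path visits 2 useful states, giving maximum string length 1.
Counting accepting paths from q0 by length: 1 of length 0, 2 of length 1. Total 3.

3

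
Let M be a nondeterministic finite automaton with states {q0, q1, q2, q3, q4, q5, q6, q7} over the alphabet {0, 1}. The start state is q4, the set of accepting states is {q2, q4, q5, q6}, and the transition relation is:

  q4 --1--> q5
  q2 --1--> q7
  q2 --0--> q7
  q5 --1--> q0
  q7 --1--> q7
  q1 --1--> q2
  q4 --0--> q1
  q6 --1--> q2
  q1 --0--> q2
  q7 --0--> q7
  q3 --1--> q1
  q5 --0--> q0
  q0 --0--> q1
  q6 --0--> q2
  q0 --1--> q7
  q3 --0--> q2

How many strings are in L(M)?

8

The useful subgraph on states {q0, q1, q2, q4, q5} is acyclic, so L(M) is finite; the longest accepting path visits 5 useful states, giving maximum string length 4.
Counting accepting paths from q4 by length: 1 of length 0, 1 of length 1, 2 of length 2, 4 of length 4. Total 8.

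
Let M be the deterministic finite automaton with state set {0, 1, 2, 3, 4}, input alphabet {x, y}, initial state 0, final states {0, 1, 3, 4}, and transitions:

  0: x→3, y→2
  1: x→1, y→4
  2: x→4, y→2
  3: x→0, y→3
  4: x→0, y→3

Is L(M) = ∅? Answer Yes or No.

The empty string ε is accepted: the run 0 ends in the accepting state 0.
Since at least one string is accepted, L(M) is not empty.

No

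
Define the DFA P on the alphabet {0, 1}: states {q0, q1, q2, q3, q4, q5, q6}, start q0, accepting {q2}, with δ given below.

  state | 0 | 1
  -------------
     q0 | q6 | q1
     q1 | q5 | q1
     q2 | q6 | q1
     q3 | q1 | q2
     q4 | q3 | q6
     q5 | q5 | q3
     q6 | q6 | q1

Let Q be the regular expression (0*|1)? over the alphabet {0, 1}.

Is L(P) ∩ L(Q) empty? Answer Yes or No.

Yes

Converting the expression Q to a DFA (subset construction, then merging equivalent states) gives the minimal DFA with states {r0, r1, r2, r3}, start state r0, accepting states {r0, r1, r2} and transitions r0: 0→r1, 1→r2; r1: 0→r1, 1→r3; r2: 0→r3, 1→r3; r3: 0→r3, 1→r3.
Exploring the product automaton P × Q from the start pair (q0, r0), following both machines on each input symbol, reaches 8 state pairs: (q0, r0), (q6, r1), (q1, r2), (q1, r3), (q5, r3), (q3, r3), (q2, r3), (q6, r3).
P accepts in {q2} and Q accepts in {r0, r1, r2}; no reachable pair has both components accepting, so no string drives both machines to acceptance simultaneously and L(P) ∩ L(Q) = ∅.
So no string is accepted by both, and the intersection is empty.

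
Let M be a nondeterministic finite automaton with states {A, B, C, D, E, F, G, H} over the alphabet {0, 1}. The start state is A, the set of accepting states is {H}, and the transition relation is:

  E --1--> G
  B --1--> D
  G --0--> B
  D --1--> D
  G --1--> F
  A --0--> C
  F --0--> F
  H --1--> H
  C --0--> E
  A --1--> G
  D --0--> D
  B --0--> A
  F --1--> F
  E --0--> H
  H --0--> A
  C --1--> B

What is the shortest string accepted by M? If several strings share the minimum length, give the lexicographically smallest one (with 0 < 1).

000

A breadth-first search from A reaches an accepting state first via the path A → C → E → H on input 000.
No string of length < 3 is accepted (BFS exhausts all shorter strings without reaching an accepting state), and 000 is the lexicographically least accepting string of length 3.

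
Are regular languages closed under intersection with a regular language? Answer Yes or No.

Yes

This is a special case of closure under intersection: the product of the two DFAs, accepting on F₁ × F₂, recognises the intersection.
So the regular languages are closed under intersection with a regular language.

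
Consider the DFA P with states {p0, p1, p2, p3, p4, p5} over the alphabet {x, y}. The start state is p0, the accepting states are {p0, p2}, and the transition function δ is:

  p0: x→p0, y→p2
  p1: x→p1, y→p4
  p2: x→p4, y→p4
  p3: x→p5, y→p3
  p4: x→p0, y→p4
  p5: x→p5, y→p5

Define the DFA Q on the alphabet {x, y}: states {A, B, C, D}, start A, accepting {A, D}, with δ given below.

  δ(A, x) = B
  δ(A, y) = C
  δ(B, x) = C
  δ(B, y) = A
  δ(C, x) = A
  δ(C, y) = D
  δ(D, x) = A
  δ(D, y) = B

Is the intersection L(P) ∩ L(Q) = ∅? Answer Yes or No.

The empty string ε is accepted by both P and Q.
Hence L(P) ∩ L(Q) ≠ ∅.

No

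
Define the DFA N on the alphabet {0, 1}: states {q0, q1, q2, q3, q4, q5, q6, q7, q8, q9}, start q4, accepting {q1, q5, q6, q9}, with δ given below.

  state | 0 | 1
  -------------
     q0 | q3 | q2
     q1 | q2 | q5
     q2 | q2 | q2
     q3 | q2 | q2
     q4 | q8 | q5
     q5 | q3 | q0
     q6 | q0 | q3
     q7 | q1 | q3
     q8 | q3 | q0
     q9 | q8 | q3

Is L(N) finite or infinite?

finite

The useful states (reachable from q4 and able to reach an accepting state) are {q4, q5}.
Restricted to these states the transition graph has no cycle, so every accepting path has bounded length and L is finite.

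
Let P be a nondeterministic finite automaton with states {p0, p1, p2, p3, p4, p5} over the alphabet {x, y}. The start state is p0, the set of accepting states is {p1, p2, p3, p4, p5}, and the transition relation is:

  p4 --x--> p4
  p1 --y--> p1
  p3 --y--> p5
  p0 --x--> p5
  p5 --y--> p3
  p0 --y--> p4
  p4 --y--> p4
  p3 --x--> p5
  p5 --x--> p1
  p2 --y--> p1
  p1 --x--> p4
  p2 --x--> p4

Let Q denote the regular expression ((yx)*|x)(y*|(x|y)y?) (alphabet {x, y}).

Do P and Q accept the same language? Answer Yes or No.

The string xxx is accepted by P but rejected by Q.
So L(P) ≠ L(Q).

No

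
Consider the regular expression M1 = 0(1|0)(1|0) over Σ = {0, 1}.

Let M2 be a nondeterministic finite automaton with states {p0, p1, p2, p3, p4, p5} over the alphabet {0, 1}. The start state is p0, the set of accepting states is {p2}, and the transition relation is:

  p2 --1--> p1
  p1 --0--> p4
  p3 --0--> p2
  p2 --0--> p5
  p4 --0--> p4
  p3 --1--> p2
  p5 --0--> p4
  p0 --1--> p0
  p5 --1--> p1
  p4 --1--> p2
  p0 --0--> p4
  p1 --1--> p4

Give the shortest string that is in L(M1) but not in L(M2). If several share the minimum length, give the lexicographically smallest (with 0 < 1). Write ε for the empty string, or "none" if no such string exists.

000

The string 000 is accepted by M1 but not by M2.
No shorter string lies in the difference, and 000 is the lexicographically first length-3 string in L(M1) \ L(M2).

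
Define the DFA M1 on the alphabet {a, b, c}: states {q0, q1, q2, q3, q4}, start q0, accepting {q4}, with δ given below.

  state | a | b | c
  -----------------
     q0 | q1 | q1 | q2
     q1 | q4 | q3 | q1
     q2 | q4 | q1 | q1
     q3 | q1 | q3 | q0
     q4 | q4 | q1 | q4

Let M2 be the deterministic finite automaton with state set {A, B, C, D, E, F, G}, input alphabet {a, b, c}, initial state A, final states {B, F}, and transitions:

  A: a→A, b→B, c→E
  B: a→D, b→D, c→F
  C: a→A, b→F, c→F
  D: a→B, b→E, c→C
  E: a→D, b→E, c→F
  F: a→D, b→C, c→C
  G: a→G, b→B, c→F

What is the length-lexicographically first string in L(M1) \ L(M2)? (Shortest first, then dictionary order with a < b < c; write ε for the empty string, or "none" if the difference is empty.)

aa

The string aa is accepted by M1 but not by M2.
No shorter string lies in the difference, and aa is the lexicographically first length-2 string in L(M1) \ L(M2).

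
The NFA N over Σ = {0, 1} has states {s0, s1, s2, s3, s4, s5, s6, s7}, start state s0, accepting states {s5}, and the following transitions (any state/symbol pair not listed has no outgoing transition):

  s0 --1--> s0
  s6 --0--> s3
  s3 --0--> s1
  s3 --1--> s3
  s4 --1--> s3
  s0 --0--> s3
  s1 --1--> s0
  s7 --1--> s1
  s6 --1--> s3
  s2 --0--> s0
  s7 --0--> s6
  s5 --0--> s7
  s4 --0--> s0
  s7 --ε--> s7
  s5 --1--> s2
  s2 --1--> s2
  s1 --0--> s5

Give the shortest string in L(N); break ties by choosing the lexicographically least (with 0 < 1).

000

A breadth-first search from s0 reaches an accepting state first via the path s0 → s3 → s1 → s5 on input 000.
No string of length < 3 is accepted (BFS exhausts all shorter strings without reaching an accepting state), and 000 is the lexicographically least accepting string of length 3.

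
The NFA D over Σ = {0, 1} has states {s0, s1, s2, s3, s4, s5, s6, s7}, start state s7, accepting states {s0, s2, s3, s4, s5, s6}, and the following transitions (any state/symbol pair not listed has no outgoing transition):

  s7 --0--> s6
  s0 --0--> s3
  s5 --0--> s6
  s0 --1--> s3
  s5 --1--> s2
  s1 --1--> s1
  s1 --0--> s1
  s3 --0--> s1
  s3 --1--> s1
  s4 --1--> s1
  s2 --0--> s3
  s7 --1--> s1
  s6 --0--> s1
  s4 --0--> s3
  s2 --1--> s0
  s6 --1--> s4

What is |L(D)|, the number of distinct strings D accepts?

3

The useful subgraph on states {s3, s4, s6, s7} is acyclic, so L(D) is finite; the longest accepting path visits 4 useful states, giving maximum string length 3.
Counting accepting paths from s7 by length: 1 of length 1, 1 of length 2, 1 of length 3. Total 3.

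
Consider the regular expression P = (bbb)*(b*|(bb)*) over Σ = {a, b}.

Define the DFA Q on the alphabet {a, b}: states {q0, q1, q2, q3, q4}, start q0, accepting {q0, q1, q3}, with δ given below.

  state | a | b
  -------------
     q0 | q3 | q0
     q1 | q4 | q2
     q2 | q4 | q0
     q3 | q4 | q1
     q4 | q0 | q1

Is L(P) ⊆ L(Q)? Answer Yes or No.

Yes

Converting the expression P to a DFA (subset construction, then merging equivalent states) gives the minimal DFA with states {p0, p1}, start state p0, accepting states {p0} and transitions p0: a→p1, b→p0; p1: a→p1, b→p1.
Exploring the product automaton P × Q from the start pair (p0, q0), following both machines on each input symbol, reaches 6 state pairs: (p0, q0), (p1, q3), (p1, q4), (p1, q1), (p1, q0), (p1, q2).
P accepts in {p0} and Q accepts in {q0, q1, q3}. The reachable pairs whose P-component is accepting are (p0, q0); in each of them the Q-component is accepting too, so the product for L(P) \ L(Q) (P-component accepting, Q-component rejecting) has no reachable accepting pair and the difference is empty.
Hence every string in L(P) is also in L(Q).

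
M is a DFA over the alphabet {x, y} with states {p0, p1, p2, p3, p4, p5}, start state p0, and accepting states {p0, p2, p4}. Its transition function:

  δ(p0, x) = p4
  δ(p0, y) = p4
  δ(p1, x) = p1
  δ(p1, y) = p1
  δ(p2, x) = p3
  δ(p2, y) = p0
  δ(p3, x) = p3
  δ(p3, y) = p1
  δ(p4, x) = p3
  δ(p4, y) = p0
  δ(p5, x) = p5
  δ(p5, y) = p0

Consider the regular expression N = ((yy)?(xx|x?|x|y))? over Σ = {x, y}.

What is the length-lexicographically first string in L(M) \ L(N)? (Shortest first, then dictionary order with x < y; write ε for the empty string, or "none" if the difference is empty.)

The string xy is accepted by M but not by N.
No shorter string lies in the difference, and xy is the lexicographically first length-2 string in L(M) \ L(N).

xy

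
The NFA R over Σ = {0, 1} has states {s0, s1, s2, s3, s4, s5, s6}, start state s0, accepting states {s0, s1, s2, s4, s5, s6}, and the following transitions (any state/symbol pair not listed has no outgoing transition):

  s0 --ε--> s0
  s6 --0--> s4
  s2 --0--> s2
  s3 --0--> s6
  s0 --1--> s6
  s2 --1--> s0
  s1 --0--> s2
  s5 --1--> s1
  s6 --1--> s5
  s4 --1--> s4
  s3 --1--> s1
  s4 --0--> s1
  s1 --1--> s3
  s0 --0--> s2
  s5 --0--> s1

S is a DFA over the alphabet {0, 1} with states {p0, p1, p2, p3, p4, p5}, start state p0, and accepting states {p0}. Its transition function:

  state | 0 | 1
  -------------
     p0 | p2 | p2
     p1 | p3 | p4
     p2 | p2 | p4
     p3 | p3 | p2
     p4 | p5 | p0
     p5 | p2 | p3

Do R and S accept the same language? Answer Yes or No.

No

The string 0 is accepted by R but rejected by S.
So L(R) ≠ L(S).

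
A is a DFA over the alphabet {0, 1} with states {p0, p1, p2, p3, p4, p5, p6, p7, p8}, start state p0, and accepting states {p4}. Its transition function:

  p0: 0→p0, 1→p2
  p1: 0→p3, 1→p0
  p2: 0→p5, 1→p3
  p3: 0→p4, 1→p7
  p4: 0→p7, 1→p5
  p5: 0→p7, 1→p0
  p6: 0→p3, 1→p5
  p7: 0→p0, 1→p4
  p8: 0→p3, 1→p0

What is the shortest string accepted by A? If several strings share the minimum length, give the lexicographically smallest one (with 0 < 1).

A breadth-first search from p0 reaches an accepting state first via the path p0 → p2 → p3 → p4 on input 110.
No string of length < 3 is accepted (BFS exhausts all shorter strings without reaching an accepting state), and 110 is the lexicographically least accepting string of length 3.

110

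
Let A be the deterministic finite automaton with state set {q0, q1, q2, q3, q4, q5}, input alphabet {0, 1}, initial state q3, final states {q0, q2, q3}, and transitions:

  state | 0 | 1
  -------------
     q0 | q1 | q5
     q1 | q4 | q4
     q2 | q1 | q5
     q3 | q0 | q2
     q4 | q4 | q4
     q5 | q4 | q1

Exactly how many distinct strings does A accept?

The useful subgraph on states {q0, q2, q3} is acyclic, so L(A) is finite; the longest accepting path visits 2 useful states, giving maximum string length 1.
Counting accepting paths from q3 by length: 1 of length 0, 2 of length 1. Total 3.

3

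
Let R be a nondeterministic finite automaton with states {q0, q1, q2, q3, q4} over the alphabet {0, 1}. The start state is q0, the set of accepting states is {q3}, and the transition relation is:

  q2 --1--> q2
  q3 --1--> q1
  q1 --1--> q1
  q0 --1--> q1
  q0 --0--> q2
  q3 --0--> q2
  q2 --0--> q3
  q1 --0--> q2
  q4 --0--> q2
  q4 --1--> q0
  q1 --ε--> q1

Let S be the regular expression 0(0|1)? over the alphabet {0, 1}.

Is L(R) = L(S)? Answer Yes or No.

The string 010 is accepted by R but rejected by S.
So L(R) ≠ L(S).

No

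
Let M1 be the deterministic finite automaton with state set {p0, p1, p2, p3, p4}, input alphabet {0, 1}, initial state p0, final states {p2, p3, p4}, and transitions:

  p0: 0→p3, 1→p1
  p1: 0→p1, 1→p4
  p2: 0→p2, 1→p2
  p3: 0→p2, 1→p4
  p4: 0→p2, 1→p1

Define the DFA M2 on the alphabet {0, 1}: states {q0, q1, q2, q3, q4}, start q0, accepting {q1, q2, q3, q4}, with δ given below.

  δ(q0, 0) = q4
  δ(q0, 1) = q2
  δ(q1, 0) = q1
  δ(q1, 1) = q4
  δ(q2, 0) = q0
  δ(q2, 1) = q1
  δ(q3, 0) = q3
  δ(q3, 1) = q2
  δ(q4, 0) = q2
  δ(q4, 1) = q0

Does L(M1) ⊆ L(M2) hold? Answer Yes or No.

No

The string 01 is in L(M1) but not in L(M2).
So L(M1) ⊄ L(M2).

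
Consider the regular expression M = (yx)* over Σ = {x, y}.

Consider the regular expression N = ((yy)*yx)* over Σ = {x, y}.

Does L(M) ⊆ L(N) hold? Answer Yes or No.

Yes

Converting the expression M to a DFA (subset construction, then merging equivalent states) gives the minimal DFA with states {m0, m1, m2}, start state m0, accepting states {m0} and transitions m0: x→m1, y→m2; m1: x→m1, y→m1; m2: x→m0, y→m1.
Converting the expression N to a DFA (subset construction, then merging equivalent states) gives the minimal DFA with states {n0, n1, n2, n3}, start state n0, accepting states {n0} and transitions n0: x→n1, y→n2; n1: x→n1, y→n1; n2: x→n0, y→n3; n3: x→n1, y→n2.
Exploring the product automaton M × N from the start pair (m0, n0), following both machines on each input symbol, reaches 6 state pairs: (m0, n0), (m1, n1), (m2, n2), (m1, n3), (m1, n2), (m1, n0).
M accepts in {m0} and N accepts in {n0}. The reachable pairs whose M-component is accepting are (m0, n0); in each of them the N-component is accepting too, so the product for L(M) \ L(N) (M-component accepting, N-component rejecting) has no reachable accepting pair and the difference is empty.
Hence every string in L(M) is also in L(N).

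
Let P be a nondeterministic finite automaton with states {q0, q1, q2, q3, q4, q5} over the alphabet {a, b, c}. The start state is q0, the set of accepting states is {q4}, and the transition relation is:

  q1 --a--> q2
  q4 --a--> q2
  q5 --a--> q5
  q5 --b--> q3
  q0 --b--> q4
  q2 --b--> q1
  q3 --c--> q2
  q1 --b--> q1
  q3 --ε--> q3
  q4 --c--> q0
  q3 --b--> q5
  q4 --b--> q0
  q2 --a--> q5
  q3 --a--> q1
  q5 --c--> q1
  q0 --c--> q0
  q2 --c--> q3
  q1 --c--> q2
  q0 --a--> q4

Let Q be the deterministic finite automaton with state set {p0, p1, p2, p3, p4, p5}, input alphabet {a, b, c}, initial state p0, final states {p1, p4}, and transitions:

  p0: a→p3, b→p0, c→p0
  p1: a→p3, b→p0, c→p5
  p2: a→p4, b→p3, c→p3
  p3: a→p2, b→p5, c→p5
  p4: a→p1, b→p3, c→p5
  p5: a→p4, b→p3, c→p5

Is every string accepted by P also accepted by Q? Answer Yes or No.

No

The string a is in L(P) but not in L(Q).
So L(P) ⊄ L(Q).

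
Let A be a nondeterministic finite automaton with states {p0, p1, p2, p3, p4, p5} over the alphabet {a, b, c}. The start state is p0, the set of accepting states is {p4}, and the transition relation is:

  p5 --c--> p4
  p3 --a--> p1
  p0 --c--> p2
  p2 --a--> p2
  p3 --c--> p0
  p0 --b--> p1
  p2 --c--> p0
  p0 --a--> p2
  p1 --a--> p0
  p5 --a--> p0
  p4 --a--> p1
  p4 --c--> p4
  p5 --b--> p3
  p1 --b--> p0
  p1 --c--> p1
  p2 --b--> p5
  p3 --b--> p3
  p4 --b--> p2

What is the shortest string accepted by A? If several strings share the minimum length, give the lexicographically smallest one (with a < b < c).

A breadth-first search from p0 reaches an accepting state first via the path p0 → p2 → p5 → p4 on input abc.
No string of length < 3 is accepted (BFS exhausts all shorter strings without reaching an accepting state), and abc is the lexicographically least accepting string of length 3.

abc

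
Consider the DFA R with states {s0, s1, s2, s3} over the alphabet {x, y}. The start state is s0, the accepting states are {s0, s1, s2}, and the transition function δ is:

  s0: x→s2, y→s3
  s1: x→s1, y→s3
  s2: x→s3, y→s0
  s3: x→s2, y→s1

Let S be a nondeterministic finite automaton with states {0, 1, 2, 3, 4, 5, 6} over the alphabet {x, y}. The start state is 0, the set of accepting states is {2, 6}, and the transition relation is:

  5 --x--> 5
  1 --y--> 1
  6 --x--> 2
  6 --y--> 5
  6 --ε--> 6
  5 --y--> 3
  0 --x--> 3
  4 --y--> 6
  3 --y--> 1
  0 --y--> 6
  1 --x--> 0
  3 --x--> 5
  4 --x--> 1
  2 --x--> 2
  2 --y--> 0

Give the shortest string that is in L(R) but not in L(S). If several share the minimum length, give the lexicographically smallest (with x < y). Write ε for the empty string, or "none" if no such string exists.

The empty string ε is accepted by R but not by S.
Since ε is the unique shortest string, it is the required witness.

ε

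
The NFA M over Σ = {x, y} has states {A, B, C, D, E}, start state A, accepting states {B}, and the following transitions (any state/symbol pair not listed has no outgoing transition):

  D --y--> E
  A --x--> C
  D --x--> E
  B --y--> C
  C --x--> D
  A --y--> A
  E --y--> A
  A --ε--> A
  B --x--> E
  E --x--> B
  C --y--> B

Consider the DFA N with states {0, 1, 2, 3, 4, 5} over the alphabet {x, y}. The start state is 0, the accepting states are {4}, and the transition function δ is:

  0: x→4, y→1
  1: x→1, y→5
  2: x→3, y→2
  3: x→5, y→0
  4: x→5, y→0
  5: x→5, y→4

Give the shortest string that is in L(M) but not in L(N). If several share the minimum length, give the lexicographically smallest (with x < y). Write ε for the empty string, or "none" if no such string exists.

xy

The string xy is accepted by M but not by N.
No shorter string lies in the difference, and xy is the lexicographically first length-2 string in L(M) \ L(N).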